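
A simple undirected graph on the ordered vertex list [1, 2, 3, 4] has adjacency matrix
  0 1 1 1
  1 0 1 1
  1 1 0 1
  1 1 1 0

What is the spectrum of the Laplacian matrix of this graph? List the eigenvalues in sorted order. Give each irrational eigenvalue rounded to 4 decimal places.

[0, 4, 4, 4]

With the vertex order [1, 2, 3, 4], the degrees are [3, 3, 3, 3], giving D = diag(3, 3, 3, 3) and L = D - A. Diagonalising L (or applying a numerical eigensolver to the 4x4 matrix) gives the spectrum above. The single zero eigenvalue shows the graph is connected. The eigenvalues sum to 12, which equals trace(L) = 2|E|. There is one zero in the spectrum, matching the 1 component.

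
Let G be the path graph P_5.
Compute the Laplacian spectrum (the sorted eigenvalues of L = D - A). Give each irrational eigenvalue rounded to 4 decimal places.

[0, 0.3820, 1.3820, 2.6180, 3.6180]

The graph has 5 vertices and degree multiset [2, 2, 2, 1, 1]; D is the diagonal matrix of degrees and L = D - A. The multiplicity of 0 as a Laplacian eigenvalue equals the number of connected components. The single zero eigenvalue shows the graph is connected. There is one zero in the spectrum, matching the 1 component.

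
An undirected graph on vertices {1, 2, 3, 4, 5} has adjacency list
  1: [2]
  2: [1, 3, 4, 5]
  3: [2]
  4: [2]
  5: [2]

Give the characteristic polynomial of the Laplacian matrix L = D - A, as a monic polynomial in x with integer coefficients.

x^5 - 8x^4 + 18x^3 - 16x^2 + 5x

Each diagonal entry of L is the vertex degree and each off-diagonal entry is -1 where an edge is present, 0 otherwise; in the order [1, 2, 3, 4, 5] the diagonal is [1, 4, 1, 1, 1]. L has integer entries, so p(x) = det(xI - L) has integer coefficients. Expanding the determinant yields x^5 - 8x^4 + 18x^3 - 16x^2 + 5x. The constant term is 0 because L is singular (the all-ones vector lies in its kernel). The eigenvalues sum to 8, which equals trace(L) = 2|E|.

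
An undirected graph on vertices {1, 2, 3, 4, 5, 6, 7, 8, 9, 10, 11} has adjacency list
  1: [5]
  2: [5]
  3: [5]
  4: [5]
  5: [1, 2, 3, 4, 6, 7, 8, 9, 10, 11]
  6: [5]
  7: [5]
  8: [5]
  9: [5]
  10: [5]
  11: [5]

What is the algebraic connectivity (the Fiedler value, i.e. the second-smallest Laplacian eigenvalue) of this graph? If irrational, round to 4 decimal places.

Reading degrees in the order [1, 2, 3, 4, 5, 6, 7, 8, 9, 10, 11] gives [1, 1, 1, 1, 10, 1, 1, 1, 1, 1, 1]; set D = diag(1, 1, 1, 1, 10, 1, 1, 1, 1, 1, 1) and form L = D - A. The smallest Laplacian eigenvalue is always 0. The next one, lambda_2 = 1, measures how hard the graph is to disconnect: larger values mean better connectivity.

1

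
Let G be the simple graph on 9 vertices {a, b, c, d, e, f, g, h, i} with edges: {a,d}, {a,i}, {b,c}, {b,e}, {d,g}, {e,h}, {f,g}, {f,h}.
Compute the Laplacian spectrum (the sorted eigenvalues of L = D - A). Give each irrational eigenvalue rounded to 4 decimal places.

Reading degrees in the order [a, b, c, d, e, f, g, h, i] gives [2, 2, 1, 2, 2, 2, 2, 2, 1]; set D = diag(2, 2, 1, 2, 2, 2, 2, 2, 1) and form L = D - A. Since every row of L sums to 0, the all-ones vector is in the kernel and 0 is an eigenvalue. The single zero eigenvalue shows the graph is connected.

[0, 0.1206, 0.4679, 1, 1.6527, 2.3473, 3, 3.5321, 3.8794]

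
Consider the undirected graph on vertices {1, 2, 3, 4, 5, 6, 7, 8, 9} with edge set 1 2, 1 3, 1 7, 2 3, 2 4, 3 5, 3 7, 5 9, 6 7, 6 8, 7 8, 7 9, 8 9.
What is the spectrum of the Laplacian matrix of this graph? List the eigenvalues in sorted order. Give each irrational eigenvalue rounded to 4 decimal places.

With the vertex order [1, 2, 3, 4, 5, 6, 7, 8, 9], the degrees are [3, 3, 4, 1, 2, 2, 5, 3, 3], giving D = diag(3, 3, 4, 1, 2, 2, 5, 3, 3) and L = D - A. The multiplicity of 0 as a Laplacian eigenvalue equals the number of connected components. There is one zero in the spectrum, matching the 1 component.

[0, 0.5321, 1.3071, 1.7628, 2.8595, 4, 4.3434, 4.8250, 6.3701]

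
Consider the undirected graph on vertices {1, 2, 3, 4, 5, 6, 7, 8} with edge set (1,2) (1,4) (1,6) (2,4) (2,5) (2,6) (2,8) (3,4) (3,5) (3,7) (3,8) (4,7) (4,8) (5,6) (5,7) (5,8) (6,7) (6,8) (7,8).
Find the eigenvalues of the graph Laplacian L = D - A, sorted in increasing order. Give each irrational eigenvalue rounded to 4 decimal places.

Reading degrees in the order [1, 2, 3, 4, 5, 6, 7, 8] gives [3, 5, 4, 5, 5, 5, 5, 6]; set D = diag(3, 5, 4, 5, 5, 5, 5, 6) and form L = D - A. Diagonalising L (or applying a numerical eigensolver to the 8x8 matrix) gives the spectrum above. The single zero eigenvalue shows the graph is connected.

[0, 2.5311, 4.0675, 5.1570, 5.4012, 6.3969, 7.1404, 7.3058]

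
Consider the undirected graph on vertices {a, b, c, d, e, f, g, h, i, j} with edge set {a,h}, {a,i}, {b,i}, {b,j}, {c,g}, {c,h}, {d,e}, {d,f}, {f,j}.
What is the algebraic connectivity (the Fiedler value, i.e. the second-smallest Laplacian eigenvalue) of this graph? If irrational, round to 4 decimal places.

Reading degrees in the order [a, b, c, d, e, f, g, h, i, j] gives [2, 2, 2, 2, 1, 2, 1, 2, 2, 2]; set D = diag(2, 2, 2, 2, 1, 2, 1, 2, 2, 2) and form L = D - A. The sorted Laplacian eigenvalues are [0, 0.0979, 0.3820, 0.8244, 1.3820, 2, 2.6180, 3.1756, 3.6180, 3.9021]; the algebraic connectivity is the second entry, 0.0979.

0.0979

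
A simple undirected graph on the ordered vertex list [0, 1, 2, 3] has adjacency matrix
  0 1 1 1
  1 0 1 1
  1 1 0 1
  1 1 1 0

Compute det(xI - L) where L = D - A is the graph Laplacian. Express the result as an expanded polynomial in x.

Each diagonal entry of L is the vertex degree and each off-diagonal entry is -1 where an edge is present, 0 otherwise; in the order [0, 1, 2, 3] the diagonal is [3, 3, 3, 3]. L has integer entries, so p(x) = det(xI - L) has integer coefficients. Expanding the determinant yields x^4 - 12x^3 + 48x^2 - 64x. The constant term is 0 because L is singular (the all-ones vector lies in its kernel). There is one zero in the spectrum, matching the 1 component. The eigenvalues sum to 12, which equals trace(L) = 2|E|.

x^4 - 12x^3 + 48x^2 - 64x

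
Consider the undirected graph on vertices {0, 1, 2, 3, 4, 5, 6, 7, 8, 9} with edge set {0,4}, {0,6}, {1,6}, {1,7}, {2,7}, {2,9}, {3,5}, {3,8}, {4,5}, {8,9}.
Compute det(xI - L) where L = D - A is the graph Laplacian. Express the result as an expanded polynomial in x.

With the vertex order [0, 1, 2, 3, 4, 5, 6, 7, 8, 9], the degrees are [2, 2, 2, 2, 2, 2, 2, 2, 2, 2], giving D = diag(2, 2, 2, 2, 2, 2, 2, 2, 2, 2) and L = D - A. Computing det(xI - L) by cofactor expansion (or equivalently via sum-over-permutations) gives x^10 - 20x^9 + 170x^8 - 800x^7 + 2275x^6 - 4004x^5 + 4290x^4 - 2640x^3 + 825x^2 - 100x. The coefficient of x^9 equals -trace(L) = -20, matching the sum of degrees. By the matrix-tree theorem the graph has (1/10) * product of the nonzero eigenvalues = 10 spanning trees. The largest eigenvalue, 4, is at most the vertex count 10.

x^10 - 20x^9 + 170x^8 - 800x^7 + 2275x^6 - 4004x^5 + 4290x^4 - 2640x^3 + 825x^2 - 100x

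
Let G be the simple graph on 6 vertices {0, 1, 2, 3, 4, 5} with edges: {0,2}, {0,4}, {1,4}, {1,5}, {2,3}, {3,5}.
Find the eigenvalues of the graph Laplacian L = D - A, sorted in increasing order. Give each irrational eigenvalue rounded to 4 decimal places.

[0, 1, 1, 3, 3, 4]

Each diagonal entry of L is the vertex degree and each off-diagonal entry is -1 where an edge is present, 0 otherwise; in the order [0, 1, 2, 3, 4, 5] the diagonal is [2, 2, 2, 2, 2, 2]. Since every row of L sums to 0, the all-ones vector is in the kernel and 0 is an eigenvalue. The single zero eigenvalue shows the graph is connected. There is one zero in the spectrum, matching the 1 component. The largest eigenvalue, 4, is at most the vertex count 6.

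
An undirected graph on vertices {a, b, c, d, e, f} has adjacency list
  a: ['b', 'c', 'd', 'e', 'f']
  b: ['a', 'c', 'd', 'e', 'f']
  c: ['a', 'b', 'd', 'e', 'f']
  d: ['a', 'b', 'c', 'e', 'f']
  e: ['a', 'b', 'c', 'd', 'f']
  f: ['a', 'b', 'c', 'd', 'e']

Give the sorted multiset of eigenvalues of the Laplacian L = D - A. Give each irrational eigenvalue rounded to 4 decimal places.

Reading degrees in the order [a, b, c, d, e, f] gives [5, 5, 5, 5, 5, 5]; set D = diag(5, 5, 5, 5, 5, 5) and form L = D - A. The multiplicity of 0 as a Laplacian eigenvalue equals the number of connected components. The single zero eigenvalue shows the graph is connected. By the matrix-tree theorem the graph has (1/6) * product of the nonzero eigenvalues = 1296 spanning trees.

[0, 6, 6, 6, 6, 6]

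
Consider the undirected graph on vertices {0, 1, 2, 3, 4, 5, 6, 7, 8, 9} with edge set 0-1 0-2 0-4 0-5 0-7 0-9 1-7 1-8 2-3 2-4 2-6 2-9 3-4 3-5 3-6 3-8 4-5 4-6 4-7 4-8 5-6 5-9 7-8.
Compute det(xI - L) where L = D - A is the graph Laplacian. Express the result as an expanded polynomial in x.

Reading degrees in the order [0, 1, 2, 3, 4, 5, 6, 7, 8, 9] gives [6, 3, 5, 5, 7, 5, 4, 4, 4, 3]; set D = diag(6, 3, 5, 5, 7, 5, 4, 4, 4, 3) and form L = D - A. L has integer entries, so p(x) = det(xI - L) has integer coefficients. Expanding the determinant yields x^10 - 46x^9 + 922x^8 - 10554x^7 + 75906x^6 - 354956x^5 + 1076277x^4 - 2033236x^3 + 2161480x^2 - 979250x. Since p(0) = det(-L) = 0, x divides p(x). The eigenvalues sum to 46, which equals trace(L) = 2|E|. By the matrix-tree theorem the graph has (1/10) * product of the nonzero eigenvalues = 97925 spanning trees.

x^10 - 46x^9 + 922x^8 - 10554x^7 + 75906x^6 - 354956x^5 + 1076277x^4 - 2033236x^3 + 2161480x^2 - 979250x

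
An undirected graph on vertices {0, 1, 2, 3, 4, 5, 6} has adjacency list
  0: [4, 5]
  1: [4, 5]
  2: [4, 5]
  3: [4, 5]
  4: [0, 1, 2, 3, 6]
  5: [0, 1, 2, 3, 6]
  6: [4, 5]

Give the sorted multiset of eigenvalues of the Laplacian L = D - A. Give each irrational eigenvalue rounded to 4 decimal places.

With the vertex order [0, 1, 2, 3, 4, 5, 6], the degrees are [2, 2, 2, 2, 5, 5, 2], giving D = diag(2, 2, 2, 2, 5, 5, 2) and L = D - A. The multiplicity of 0 as a Laplacian eigenvalue equals the number of connected components.

[0, 2, 2, 2, 2, 5, 7]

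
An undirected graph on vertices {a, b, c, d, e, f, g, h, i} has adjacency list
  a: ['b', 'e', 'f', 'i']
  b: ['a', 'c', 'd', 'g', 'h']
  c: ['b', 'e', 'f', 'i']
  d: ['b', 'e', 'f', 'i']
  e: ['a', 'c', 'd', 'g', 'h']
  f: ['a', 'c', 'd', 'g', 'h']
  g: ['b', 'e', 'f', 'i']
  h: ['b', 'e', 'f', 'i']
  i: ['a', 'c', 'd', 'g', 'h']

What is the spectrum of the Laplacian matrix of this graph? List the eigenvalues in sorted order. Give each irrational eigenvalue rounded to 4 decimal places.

Each diagonal entry of L is the vertex degree and each off-diagonal entry is -1 where an edge is present, 0 otherwise; in the order [a, b, c, d, e, f, g, h, i] the diagonal is [4, 5, 4, 4, 5, 5, 4, 4, 5]. The multiplicity of 0 as a Laplacian eigenvalue equals the number of connected components. The eigenvalues sum to 40, which equals trace(L) = 2|E|.

[0, 4, 4, 4, 4, 5, 5, 5, 9]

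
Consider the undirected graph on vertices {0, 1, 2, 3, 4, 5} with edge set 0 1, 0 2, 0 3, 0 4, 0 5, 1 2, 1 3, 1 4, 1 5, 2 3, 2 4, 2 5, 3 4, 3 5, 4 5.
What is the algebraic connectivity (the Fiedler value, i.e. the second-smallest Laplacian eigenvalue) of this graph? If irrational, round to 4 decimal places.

With the vertex order [0, 1, 2, 3, 4, 5], the degrees are [5, 5, 5, 5, 5, 5], giving D = diag(5, 5, 5, 5, 5, 5) and L = D - A. The smallest Laplacian eigenvalue is always 0. The next one, lambda_2 = 6, measures how hard the graph is to disconnect: larger values mean better connectivity. The largest eigenvalue, 6, is at most the vertex count 6.

6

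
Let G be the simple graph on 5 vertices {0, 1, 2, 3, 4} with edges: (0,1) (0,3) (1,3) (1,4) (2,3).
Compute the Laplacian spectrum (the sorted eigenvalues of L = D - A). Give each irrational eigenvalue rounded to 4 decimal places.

[0, 0.6972, 1.3820, 3.6180, 4.3028]

Each diagonal entry of L is the vertex degree and each off-diagonal entry is -1 where an edge is present, 0 otherwise; in the order [0, 1, 2, 3, 4] the diagonal is [2, 3, 1, 3, 1]. The multiplicity of 0 as a Laplacian eigenvalue equals the number of connected components. There is one zero in the spectrum, matching the 1 component.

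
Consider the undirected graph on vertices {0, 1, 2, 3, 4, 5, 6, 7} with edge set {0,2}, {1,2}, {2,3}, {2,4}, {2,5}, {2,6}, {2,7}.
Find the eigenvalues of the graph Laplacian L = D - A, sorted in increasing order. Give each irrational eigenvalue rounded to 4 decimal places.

[0, 1, 1, 1, 1, 1, 1, 8]

With the vertex order [0, 1, 2, 3, 4, 5, 6, 7], the degrees are [1, 1, 7, 1, 1, 1, 1, 1], giving D = diag(1, 1, 7, 1, 1, 1, 1, 1) and L = D - A. L is symmetric positive semidefinite, so every eigenvalue is real and nonnegative. The single zero eigenvalue shows the graph is connected.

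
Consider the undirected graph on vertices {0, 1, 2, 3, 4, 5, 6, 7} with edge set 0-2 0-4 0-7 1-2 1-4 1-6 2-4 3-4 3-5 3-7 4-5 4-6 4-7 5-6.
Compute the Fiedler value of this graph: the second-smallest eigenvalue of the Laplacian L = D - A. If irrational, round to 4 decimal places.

Each diagonal entry of L is the vertex degree and each off-diagonal entry is -1 where an edge is present, 0 otherwise; in the order [0, 1, 2, 3, 4, 5, 6, 7] the diagonal is [3, 3, 3, 3, 7, 3, 3, 3]. The sorted Laplacian eigenvalues are [0, 1.7530, 1.7530, 3.4450, 3.4450, 4.8019, 4.8019, 8]; the algebraic connectivity is the second entry, 1.7530. By the matrix-tree theorem the graph has (1/8) * product of the nonzero eigenvalues = 841 spanning trees.

1.7530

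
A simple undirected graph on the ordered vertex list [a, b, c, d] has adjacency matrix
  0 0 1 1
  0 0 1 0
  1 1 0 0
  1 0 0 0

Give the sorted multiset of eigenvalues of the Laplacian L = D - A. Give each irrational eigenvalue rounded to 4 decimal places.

[0, 0.5858, 2, 3.4142]

Each diagonal entry of L is the vertex degree and each off-diagonal entry is -1 where an edge is present, 0 otherwise; in the order [a, b, c, d] the diagonal is [2, 1, 2, 1]. The multiplicity of 0 as a Laplacian eigenvalue equals the number of connected components. There is one zero in the spectrum, matching the 1 component.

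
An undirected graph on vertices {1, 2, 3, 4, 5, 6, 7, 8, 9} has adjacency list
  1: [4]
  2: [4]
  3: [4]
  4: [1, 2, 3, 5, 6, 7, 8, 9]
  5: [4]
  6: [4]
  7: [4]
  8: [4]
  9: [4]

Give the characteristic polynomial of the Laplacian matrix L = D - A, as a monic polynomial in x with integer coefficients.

Each diagonal entry of L is the vertex degree and each off-diagonal entry is -1 where an edge is present, 0 otherwise; in the order [1, 2, 3, 4, 5, 6, 7, 8, 9] the diagonal is [1, 1, 1, 8, 1, 1, 1, 1, 1]. The eigenvalues of L are [0, 1, 1, 1, 1, 1, 1, 1, 9]; the characteristic polynomial is the product of (x - lambda_i), which multiplies out to x^9 - 16x^8 + 84x^7 - 224x^6 + 350x^5 - 336x^4 + 196x^3 - 64x^2 + 9x. Since p(0) = det(-L) = 0, x divides p(x). There is one zero in the spectrum, matching the 1 component. By the matrix-tree theorem the graph has (1/9) * product of the nonzero eigenvalues = 1 spanning tree.

x^9 - 16x^8 + 84x^7 - 224x^6 + 350x^5 - 336x^4 + 196x^3 - 64x^2 + 9x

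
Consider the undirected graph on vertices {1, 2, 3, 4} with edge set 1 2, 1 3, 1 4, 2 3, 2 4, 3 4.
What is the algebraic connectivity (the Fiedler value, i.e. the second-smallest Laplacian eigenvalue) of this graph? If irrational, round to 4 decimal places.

4

Reading degrees in the order [1, 2, 3, 4] gives [3, 3, 3, 3]; set D = diag(3, 3, 3, 3) and form L = D - A. Computing the eigenvalues of L and sorting gives [0, 4, 4, 4]. The Fiedler value lambda_2 = 4 is strictly positive, so the graph is connected. The largest eigenvalue, 4, is at most the vertex count 4.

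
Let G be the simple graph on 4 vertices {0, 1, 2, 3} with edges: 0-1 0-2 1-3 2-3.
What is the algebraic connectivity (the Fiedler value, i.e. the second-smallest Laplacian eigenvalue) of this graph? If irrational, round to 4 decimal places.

Reading degrees in the order [0, 1, 2, 3] gives [2, 2, 2, 2]; set D = diag(2, 2, 2, 2) and form L = D - A. The smallest Laplacian eigenvalue is always 0. The next one, lambda_2 = 2, measures how hard the graph is to disconnect: larger values mean better connectivity. The largest eigenvalue, 4, is at most the vertex count 4. There is one zero in the spectrum, matching the 1 component.

2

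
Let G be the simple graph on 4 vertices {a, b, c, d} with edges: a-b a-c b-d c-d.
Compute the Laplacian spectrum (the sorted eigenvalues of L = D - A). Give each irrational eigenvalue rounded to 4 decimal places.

Reading degrees in the order [a, b, c, d] gives [2, 2, 2, 2]; set D = diag(2, 2, 2, 2) and form L = D - A. The multiplicity of 0 as a Laplacian eigenvalue equals the number of connected components. By the matrix-tree theorem the graph has (1/4) * product of the nonzero eigenvalues = 4 spanning trees. There is one zero in the spectrum, matching the 1 component.

[0, 2, 2, 4]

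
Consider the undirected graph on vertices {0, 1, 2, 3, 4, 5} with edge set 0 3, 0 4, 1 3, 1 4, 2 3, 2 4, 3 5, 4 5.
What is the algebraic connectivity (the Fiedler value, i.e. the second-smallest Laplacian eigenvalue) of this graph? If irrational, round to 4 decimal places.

2

With the vertex order [0, 1, 2, 3, 4, 5], the degrees are [2, 2, 2, 4, 4, 2], giving D = diag(2, 2, 2, 4, 4, 2) and L = D - A. The sorted Laplacian eigenvalues are [0, 2, 2, 2, 4, 6]; the algebraic connectivity is the second entry, 2. There is one zero in the spectrum, matching the 1 component.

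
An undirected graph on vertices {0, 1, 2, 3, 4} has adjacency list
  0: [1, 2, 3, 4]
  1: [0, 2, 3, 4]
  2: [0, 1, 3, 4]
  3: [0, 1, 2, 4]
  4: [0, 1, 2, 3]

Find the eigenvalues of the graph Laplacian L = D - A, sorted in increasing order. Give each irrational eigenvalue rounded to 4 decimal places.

With the vertex order [0, 1, 2, 3, 4], the degrees are [4, 4, 4, 4, 4], giving D = diag(4, 4, 4, 4, 4) and L = D - A. L is symmetric positive semidefinite, so every eigenvalue is real and nonnegative. The single zero eigenvalue shows the graph is connected. The eigenvalues sum to 20, which equals trace(L) = 2|E|.

[0, 5, 5, 5, 5]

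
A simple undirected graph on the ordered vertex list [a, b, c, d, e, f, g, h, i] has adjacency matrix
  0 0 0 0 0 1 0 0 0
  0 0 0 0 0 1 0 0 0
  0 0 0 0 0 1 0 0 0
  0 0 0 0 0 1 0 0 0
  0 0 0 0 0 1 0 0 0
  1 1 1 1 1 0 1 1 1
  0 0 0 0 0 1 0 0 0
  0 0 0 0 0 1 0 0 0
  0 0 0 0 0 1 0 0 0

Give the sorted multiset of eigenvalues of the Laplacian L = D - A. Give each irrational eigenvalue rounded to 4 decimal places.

Reading degrees in the order [a, b, c, d, e, f, g, h, i] gives [1, 1, 1, 1, 1, 8, 1, 1, 1]; set D = diag(1, 1, 1, 1, 1, 8, 1, 1, 1) and form L = D - A. L is symmetric positive semidefinite, so every eigenvalue is real and nonnegative. The single zero eigenvalue shows the graph is connected. The largest eigenvalue, 9, is at most the vertex count 9.

[0, 1, 1, 1, 1, 1, 1, 1, 9]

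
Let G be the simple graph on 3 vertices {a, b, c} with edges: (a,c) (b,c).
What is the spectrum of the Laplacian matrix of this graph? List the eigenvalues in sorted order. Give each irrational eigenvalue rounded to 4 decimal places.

Each diagonal entry of L is the vertex degree and each off-diagonal entry is -1 where an edge is present, 0 otherwise; in the order [a, b, c] the diagonal is [1, 1, 2]. The multiplicity of 0 as a Laplacian eigenvalue equals the number of connected components. By the matrix-tree theorem the graph has (1/3) * product of the nonzero eigenvalues = 1 spanning tree. The eigenvalues sum to 4, which equals trace(L) = 2|E|.

[0, 1, 3]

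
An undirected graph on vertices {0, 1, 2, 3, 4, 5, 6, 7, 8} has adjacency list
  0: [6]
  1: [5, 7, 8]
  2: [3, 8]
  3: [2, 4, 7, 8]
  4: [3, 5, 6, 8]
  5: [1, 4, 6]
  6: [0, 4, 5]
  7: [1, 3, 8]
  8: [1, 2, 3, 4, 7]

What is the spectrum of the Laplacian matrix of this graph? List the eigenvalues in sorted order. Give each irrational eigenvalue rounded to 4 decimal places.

[0, 0.5602, 1.5638, 2.1484, 3.1287, 4.1782, 4.5946, 5.5007, 6.3254]

Reading degrees in the order [0, 1, 2, 3, 4, 5, 6, 7, 8] gives [1, 3, 2, 4, 4, 3, 3, 3, 5]; set D = diag(1, 3, 2, 4, 4, 3, 3, 3, 5) and form L = D - A. Diagonalising L (or applying a numerical eigensolver to the 9x9 matrix) gives the spectrum above. The single zero eigenvalue shows the graph is connected.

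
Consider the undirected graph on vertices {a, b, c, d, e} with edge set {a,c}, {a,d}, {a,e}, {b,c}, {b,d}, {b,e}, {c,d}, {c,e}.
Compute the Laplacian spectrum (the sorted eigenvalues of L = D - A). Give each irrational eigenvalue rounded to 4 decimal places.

[0, 3, 3, 5, 5]

Reading degrees in the order [a, b, c, d, e] gives [3, 3, 4, 3, 3]; set D = diag(3, 3, 4, 3, 3) and form L = D - A. Since every row of L sums to 0, the all-ones vector is in the kernel and 0 is an eigenvalue. The single zero eigenvalue shows the graph is connected. There is one zero in the spectrum, matching the 1 component.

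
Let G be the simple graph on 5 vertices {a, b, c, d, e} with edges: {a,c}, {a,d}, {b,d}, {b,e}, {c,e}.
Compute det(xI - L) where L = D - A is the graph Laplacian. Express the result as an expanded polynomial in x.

Each diagonal entry of L is the vertex degree and each off-diagonal entry is -1 where an edge is present, 0 otherwise; in the order [a, b, c, d, e] the diagonal is [2, 2, 2, 2, 2]. Computing det(xI - L) by cofactor expansion (or equivalently via sum-over-permutations) gives x^5 - 10x^4 + 35x^3 - 50x^2 + 25x. The coefficient of x^4 equals -trace(L) = -10, matching the sum of degrees. By the matrix-tree theorem the graph has (1/5) * product of the nonzero eigenvalues = 5 spanning trees. The eigenvalues sum to 10, which equals trace(L) = 2|E|.

x^5 - 10x^4 + 35x^3 - 50x^2 + 25x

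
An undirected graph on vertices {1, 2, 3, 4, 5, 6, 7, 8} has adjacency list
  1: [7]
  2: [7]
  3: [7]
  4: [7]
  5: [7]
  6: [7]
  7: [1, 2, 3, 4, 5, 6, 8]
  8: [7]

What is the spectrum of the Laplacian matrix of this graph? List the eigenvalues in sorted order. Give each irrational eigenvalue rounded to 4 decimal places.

Each diagonal entry of L is the vertex degree and each off-diagonal entry is -1 where an edge is present, 0 otherwise; in the order [1, 2, 3, 4, 5, 6, 7, 8] the diagonal is [1, 1, 1, 1, 1, 1, 7, 1]. The multiplicity of 0 as a Laplacian eigenvalue equals the number of connected components. The largest eigenvalue, 8, is at most the vertex count 8.

[0, 1, 1, 1, 1, 1, 1, 8]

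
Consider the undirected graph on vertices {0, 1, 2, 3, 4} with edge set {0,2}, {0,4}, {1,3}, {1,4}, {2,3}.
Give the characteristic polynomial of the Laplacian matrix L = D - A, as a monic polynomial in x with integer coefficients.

Reading degrees in the order [0, 1, 2, 3, 4] gives [2, 2, 2, 2, 2]; set D = diag(2, 2, 2, 2, 2) and form L = D - A. L has integer entries, so p(x) = det(xI - L) has integer coefficients. Expanding the determinant yields x^5 - 10x^4 + 35x^3 - 50x^2 + 25x. Since p(0) = det(-L) = 0, x divides p(x). The largest eigenvalue, 3.6180, is at most the vertex count 5. By the matrix-tree theorem the graph has (1/5) * product of the nonzero eigenvalues = 5 spanning trees.

x^5 - 10x^4 + 35x^3 - 50x^2 + 25x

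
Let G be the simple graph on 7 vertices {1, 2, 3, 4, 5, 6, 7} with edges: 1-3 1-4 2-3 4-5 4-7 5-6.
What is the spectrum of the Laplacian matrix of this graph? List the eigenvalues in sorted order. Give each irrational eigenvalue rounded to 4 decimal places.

[0, 0.2603, 0.6262, 1.4055, 2.2742, 3.0996, 4.3342]

Each diagonal entry of L is the vertex degree and each off-diagonal entry is -1 where an edge is present, 0 otherwise; in the order [1, 2, 3, 4, 5, 6, 7] the diagonal is [2, 1, 2, 3, 2, 1, 1]. Since every row of L sums to 0, the all-ones vector is in the kernel and 0 is an eigenvalue. There is one zero in the spectrum, matching the 1 component.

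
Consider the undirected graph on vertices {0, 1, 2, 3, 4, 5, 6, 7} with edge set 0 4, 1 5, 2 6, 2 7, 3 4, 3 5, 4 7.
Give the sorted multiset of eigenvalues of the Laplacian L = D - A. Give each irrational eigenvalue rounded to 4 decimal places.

[0, 0.1981, 0.4915, 1.3204, 1.5550, 2.8258, 3.2470, 4.3623]

With the vertex order [0, 1, 2, 3, 4, 5, 6, 7], the degrees are [1, 1, 2, 2, 3, 2, 1, 2], giving D = diag(1, 1, 2, 2, 3, 2, 1, 2) and L = D - A. Since every row of L sums to 0, the all-ones vector is in the kernel and 0 is an eigenvalue.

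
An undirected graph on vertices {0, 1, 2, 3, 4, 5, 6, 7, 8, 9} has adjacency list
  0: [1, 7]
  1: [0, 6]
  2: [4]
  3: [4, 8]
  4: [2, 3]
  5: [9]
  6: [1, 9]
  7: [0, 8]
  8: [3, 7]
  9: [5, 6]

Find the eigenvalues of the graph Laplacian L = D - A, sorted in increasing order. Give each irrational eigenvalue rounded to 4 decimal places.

[0, 0.0979, 0.3820, 0.8244, 1.3820, 2, 2.6180, 3.1756, 3.6180, 3.9021]

Each diagonal entry of L is the vertex degree and each off-diagonal entry is -1 where an edge is present, 0 otherwise; in the order [0, 1, 2, 3, 4, 5, 6, 7, 8, 9] the diagonal is [2, 2, 1, 2, 2, 1, 2, 2, 2, 2]. L is symmetric positive semidefinite, so every eigenvalue is real and nonnegative. The largest eigenvalue, 3.9021, is at most the vertex count 10.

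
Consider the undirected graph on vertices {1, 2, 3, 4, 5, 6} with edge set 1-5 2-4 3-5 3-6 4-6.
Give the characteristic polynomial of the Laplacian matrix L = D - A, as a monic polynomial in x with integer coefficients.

Reading degrees in the order [1, 2, 3, 4, 5, 6] gives [1, 1, 2, 2, 2, 2]; set D = diag(1, 1, 2, 2, 2, 2) and form L = D - A. L has integer entries, so p(x) = det(xI - L) has integer coefficients. Expanding the determinant yields x^6 - 10x^5 + 36x^4 - 56x^3 + 35x^2 - 6x. The constant term is 0 because L is singular (the all-ones vector lies in its kernel). By the matrix-tree theorem the graph has (1/6) * product of the nonzero eigenvalues = 1 spanning tree.

x^6 - 10x^5 + 36x^4 - 56x^3 + 35x^2 - 6x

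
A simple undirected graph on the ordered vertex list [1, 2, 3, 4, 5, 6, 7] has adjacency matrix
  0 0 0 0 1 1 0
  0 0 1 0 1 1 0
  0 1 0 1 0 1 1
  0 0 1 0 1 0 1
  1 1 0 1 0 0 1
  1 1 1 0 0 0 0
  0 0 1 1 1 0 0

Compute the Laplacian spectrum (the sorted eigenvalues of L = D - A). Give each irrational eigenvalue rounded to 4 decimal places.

[0, 1.4957, 2.2379, 3.4743, 4, 4.9222, 5.8699]

With the vertex order [1, 2, 3, 4, 5, 6, 7], the degrees are [2, 3, 4, 3, 4, 3, 3], giving D = diag(2, 3, 4, 3, 4, 3, 3) and L = D - A. Diagonalising L (or applying a numerical eigensolver to the 7x7 matrix) gives the spectrum above. The single zero eigenvalue shows the graph is connected.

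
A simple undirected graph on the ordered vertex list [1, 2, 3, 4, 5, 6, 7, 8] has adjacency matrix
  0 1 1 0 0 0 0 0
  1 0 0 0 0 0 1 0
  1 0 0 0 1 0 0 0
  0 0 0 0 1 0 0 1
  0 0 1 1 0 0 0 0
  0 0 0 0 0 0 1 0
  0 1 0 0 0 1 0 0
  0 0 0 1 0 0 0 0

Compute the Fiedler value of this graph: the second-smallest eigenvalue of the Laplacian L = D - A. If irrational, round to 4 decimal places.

With the vertex order [1, 2, 3, 4, 5, 6, 7, 8], the degrees are [2, 2, 2, 2, 2, 1, 2, 1], giving D = diag(2, 2, 2, 2, 2, 1, 2, 1) and L = D - A. Computing the eigenvalues of L and sorting gives [0, 0.1522, 0.5858, 1.2346, 2, 2.7654, 3.4142, 3.8478]. The Fiedler value lambda_2 = 0.1522 is strictly positive, so the graph is connected. There is one zero in the spectrum, matching the 1 component. The largest eigenvalue, 3.8478, is at most the vertex count 8.

0.1522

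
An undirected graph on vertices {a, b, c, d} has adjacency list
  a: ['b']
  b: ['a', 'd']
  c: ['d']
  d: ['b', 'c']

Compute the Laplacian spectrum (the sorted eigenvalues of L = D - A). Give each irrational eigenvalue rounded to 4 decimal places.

[0, 0.5858, 2, 3.4142]

Each diagonal entry of L is the vertex degree and each off-diagonal entry is -1 where an edge is present, 0 otherwise; in the order [a, b, c, d] the diagonal is [1, 2, 1, 2]. The multiplicity of 0 as a Laplacian eigenvalue equals the number of connected components. The single zero eigenvalue shows the graph is connected. The largest eigenvalue, 3.4142, is at most the vertex count 4. The eigenvalues sum to 6, which equals trace(L) = 2|E|.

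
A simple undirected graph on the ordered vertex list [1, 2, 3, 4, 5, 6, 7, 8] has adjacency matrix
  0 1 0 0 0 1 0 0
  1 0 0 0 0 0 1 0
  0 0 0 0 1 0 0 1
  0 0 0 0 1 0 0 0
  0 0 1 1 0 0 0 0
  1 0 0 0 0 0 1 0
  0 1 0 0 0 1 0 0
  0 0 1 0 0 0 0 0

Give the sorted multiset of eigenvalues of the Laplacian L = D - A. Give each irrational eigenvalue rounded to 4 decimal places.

[0, 0, 0.5858, 2, 2, 2, 3.4142, 4]

Reading degrees in the order [1, 2, 3, 4, 5, 6, 7, 8] gives [2, 2, 2, 1, 2, 2, 2, 1]; set D = diag(2, 2, 2, 1, 2, 2, 2, 1) and form L = D - A. Since every row of L sums to 0, the all-ones vector is in the kernel and 0 is an eigenvalue. The 2 zero eigenvalues correspond to the 2 connected components. The largest eigenvalue, 4, is at most the vertex count 8.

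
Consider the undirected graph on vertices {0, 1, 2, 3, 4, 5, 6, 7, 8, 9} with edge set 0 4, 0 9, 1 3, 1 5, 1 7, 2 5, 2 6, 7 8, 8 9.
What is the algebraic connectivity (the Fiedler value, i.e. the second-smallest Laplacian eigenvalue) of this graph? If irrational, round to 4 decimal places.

Reading degrees in the order [0, 1, 2, 3, 4, 5, 6, 7, 8, 9] gives [2, 3, 2, 1, 1, 2, 1, 2, 2, 2]; set D = diag(2, 3, 2, 1, 1, 2, 1, 2, 2, 2) and form L = D - A. The smallest Laplacian eigenvalue is always 0. The next one, lambda_2 = 0.1172, measures how hard the graph is to disconnect: larger values mean better connectivity.

0.1172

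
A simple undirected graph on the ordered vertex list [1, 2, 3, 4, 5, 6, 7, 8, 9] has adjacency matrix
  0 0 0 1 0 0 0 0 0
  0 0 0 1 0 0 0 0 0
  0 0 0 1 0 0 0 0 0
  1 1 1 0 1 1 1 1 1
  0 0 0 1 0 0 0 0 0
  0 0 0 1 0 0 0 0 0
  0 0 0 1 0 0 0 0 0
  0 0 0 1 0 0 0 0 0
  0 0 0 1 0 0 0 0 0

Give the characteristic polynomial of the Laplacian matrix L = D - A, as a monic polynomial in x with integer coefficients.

Reading degrees in the order [1, 2, 3, 4, 5, 6, 7, 8, 9] gives [1, 1, 1, 8, 1, 1, 1, 1, 1]; set D = diag(1, 1, 1, 8, 1, 1, 1, 1, 1) and form L = D - A. Computing det(xI - L) by cofactor expansion (or equivalently via sum-over-permutations) gives x^9 - 16x^8 + 84x^7 - 224x^6 + 350x^5 - 336x^4 + 196x^3 - 64x^2 + 9x. Since p(0) = det(-L) = 0, x divides p(x). There is one zero in the spectrum, matching the 1 component.

x^9 - 16x^8 + 84x^7 - 224x^6 + 350x^5 - 336x^4 + 196x^3 - 64x^2 + 9x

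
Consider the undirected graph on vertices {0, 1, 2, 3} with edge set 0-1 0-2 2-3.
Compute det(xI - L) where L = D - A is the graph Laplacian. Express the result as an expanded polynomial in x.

x^4 - 6x^3 + 10x^2 - 4x

With the vertex order [0, 1, 2, 3], the degrees are [2, 1, 2, 1], giving D = diag(2, 1, 2, 1) and L = D - A. L has integer entries, so p(x) = det(xI - L) has integer coefficients. Expanding the determinant yields x^4 - 6x^3 + 10x^2 - 4x. The coefficient of x^3 equals -trace(L) = -6, matching the sum of degrees. By the matrix-tree theorem the graph has (1/4) * product of the nonzero eigenvalues = 1 spanning tree. There is one zero in the spectrum, matching the 1 component.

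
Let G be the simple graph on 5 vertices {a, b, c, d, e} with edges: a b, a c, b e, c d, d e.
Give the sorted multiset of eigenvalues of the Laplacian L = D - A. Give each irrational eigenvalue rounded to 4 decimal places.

[0, 1.3820, 1.3820, 3.6180, 3.6180]

With the vertex order [a, b, c, d, e], the degrees are [2, 2, 2, 2, 2], giving D = diag(2, 2, 2, 2, 2) and L = D - A. L is symmetric positive semidefinite, so every eigenvalue is real and nonnegative. By the matrix-tree theorem the graph has (1/5) * product of the nonzero eigenvalues = 5 spanning trees. The largest eigenvalue, 3.6180, is at most the vertex count 5.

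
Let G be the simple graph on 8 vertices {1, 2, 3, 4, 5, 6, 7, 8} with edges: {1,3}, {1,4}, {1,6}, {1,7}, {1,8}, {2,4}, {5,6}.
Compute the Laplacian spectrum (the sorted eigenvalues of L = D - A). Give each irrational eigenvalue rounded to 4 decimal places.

With the vertex order [1, 2, 3, 4, 5, 6, 7, 8], the degrees are [5, 1, 1, 2, 1, 2, 1, 1], giving D = diag(5, 1, 1, 2, 1, 2, 1, 1) and L = D - A. Since every row of L sums to 0, the all-ones vector is in the kernel and 0 is an eigenvalue. The single zero eigenvalue shows the graph is connected.

[0, 0.3820, 0.5607, 1, 1, 2.3389, 2.6180, 6.1004]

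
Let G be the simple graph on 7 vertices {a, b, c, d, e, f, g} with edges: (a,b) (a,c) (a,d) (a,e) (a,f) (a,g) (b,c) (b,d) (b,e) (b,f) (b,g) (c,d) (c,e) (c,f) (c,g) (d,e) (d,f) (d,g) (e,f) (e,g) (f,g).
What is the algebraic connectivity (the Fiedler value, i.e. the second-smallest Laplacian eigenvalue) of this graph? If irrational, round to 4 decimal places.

Each diagonal entry of L is the vertex degree and each off-diagonal entry is -1 where an edge is present, 0 otherwise; in the order [a, b, c, d, e, f, g] the diagonal is [6, 6, 6, 6, 6, 6, 6]. Computing the eigenvalues of L and sorting gives [0, 7, 7, 7, 7, 7, 7]. The Fiedler value lambda_2 = 7 is strictly positive, so the graph is connected. There is one zero in the spectrum, matching the 1 component. The largest eigenvalue, 7, is at most the vertex count 7.

7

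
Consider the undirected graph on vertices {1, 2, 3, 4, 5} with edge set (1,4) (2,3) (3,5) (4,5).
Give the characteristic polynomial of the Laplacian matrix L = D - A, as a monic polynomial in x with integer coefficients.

Each diagonal entry of L is the vertex degree and each off-diagonal entry is -1 where an edge is present, 0 otherwise; in the order [1, 2, 3, 4, 5] the diagonal is [1, 1, 2, 2, 2]. Computing det(xI - L) by cofactor expansion (or equivalently via sum-over-permutations) gives x^5 - 8x^4 + 21x^3 - 20x^2 + 5x. The constant term is 0 because L is singular (the all-ones vector lies in its kernel). There is one zero in the spectrum, matching the 1 component.

x^5 - 8x^4 + 21x^3 - 20x^2 + 5x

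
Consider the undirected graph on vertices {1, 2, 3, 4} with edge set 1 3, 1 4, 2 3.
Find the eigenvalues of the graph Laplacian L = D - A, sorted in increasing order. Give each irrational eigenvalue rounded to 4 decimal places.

Reading degrees in the order [1, 2, 3, 4] gives [2, 1, 2, 1]; set D = diag(2, 1, 2, 1) and form L = D - A. The multiplicity of 0 as a Laplacian eigenvalue equals the number of connected components. The single zero eigenvalue shows the graph is connected. The eigenvalues sum to 6, which equals trace(L) = 2|E|.

[0, 0.5858, 2, 3.4142]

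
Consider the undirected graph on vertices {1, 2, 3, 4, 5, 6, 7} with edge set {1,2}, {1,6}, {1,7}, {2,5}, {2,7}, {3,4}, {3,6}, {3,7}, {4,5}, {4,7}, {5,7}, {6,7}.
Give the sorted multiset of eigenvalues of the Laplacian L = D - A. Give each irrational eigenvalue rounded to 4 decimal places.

Each diagonal entry of L is the vertex degree and each off-diagonal entry is -1 where an edge is present, 0 otherwise; in the order [1, 2, 3, 4, 5, 6, 7] the diagonal is [3, 3, 3, 3, 3, 3, 6]. Diagonalising L (or applying a numerical eigensolver to the 7x7 matrix) gives the spectrum above. The single zero eigenvalue shows the graph is connected. By the matrix-tree theorem the graph has (1/7) * product of the nonzero eigenvalues = 320 spanning trees. The largest eigenvalue, 7, is at most the vertex count 7.

[0, 2, 2, 4, 4, 5, 7]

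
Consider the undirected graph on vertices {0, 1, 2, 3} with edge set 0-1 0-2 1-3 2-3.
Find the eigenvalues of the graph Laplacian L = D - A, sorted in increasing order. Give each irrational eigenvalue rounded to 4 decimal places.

[0, 2, 2, 4]

With the vertex order [0, 1, 2, 3], the degrees are [2, 2, 2, 2], giving D = diag(2, 2, 2, 2) and L = D - A. Since every row of L sums to 0, the all-ones vector is in the kernel and 0 is an eigenvalue. The largest eigenvalue, 4, is at most the vertex count 4. The eigenvalues sum to 8, which equals trace(L) = 2|E|.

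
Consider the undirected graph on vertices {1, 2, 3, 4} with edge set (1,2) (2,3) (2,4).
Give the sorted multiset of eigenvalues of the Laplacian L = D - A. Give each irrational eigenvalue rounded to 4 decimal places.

Reading degrees in the order [1, 2, 3, 4] gives [1, 3, 1, 1]; set D = diag(1, 3, 1, 1) and form L = D - A. L is symmetric positive semidefinite, so every eigenvalue is real and nonnegative. The single zero eigenvalue shows the graph is connected. The largest eigenvalue, 4, is at most the vertex count 4. The eigenvalues sum to 6, which equals trace(L) = 2|E|.

[0, 1, 1, 4]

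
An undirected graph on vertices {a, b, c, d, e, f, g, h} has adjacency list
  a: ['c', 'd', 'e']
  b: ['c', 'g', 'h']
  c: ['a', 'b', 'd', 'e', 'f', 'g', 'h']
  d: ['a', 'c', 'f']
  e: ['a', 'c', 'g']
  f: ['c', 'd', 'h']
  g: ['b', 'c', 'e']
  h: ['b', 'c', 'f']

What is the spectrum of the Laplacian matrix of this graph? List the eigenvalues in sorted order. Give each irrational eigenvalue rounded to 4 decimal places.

[0, 1.7530, 1.7530, 3.4450, 3.4450, 4.8019, 4.8019, 8]

Each diagonal entry of L is the vertex degree and each off-diagonal entry is -1 where an edge is present, 0 otherwise; in the order [a, b, c, d, e, f, g, h] the diagonal is [3, 3, 7, 3, 3, 3, 3, 3]. L is symmetric positive semidefinite, so every eigenvalue is real and nonnegative. The single zero eigenvalue shows the graph is connected. By the matrix-tree theorem the graph has (1/8) * product of the nonzero eigenvalues = 841 spanning trees. The largest eigenvalue, 8, is at most the vertex count 8.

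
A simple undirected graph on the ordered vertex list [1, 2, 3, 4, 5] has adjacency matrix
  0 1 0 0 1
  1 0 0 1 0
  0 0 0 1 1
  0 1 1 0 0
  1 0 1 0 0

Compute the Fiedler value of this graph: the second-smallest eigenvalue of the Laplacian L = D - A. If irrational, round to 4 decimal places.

1.3820

With the vertex order [1, 2, 3, 4, 5], the degrees are [2, 2, 2, 2, 2], giving D = diag(2, 2, 2, 2, 2) and L = D - A. The sorted Laplacian eigenvalues are [0, 1.3820, 1.3820, 3.6180, 3.6180]; the algebraic connectivity is the second entry, 1.3820. The eigenvalues sum to 10, which equals trace(L) = 2|E|. There is one zero in the spectrum, matching the 1 component.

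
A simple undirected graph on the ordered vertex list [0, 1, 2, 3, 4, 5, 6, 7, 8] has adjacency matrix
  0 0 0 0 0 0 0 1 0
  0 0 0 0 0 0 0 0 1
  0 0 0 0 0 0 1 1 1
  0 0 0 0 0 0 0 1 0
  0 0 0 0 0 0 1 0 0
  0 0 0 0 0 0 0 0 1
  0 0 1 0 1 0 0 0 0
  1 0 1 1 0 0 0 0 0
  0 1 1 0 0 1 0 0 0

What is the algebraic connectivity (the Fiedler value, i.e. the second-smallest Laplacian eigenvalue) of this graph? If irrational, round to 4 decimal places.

With the vertex order [0, 1, 2, 3, 4, 5, 6, 7, 8], the degrees are [1, 1, 3, 1, 1, 1, 2, 3, 3], giving D = diag(1, 1, 3, 1, 1, 1, 2, 3, 3) and L = D - A. The smallest Laplacian eigenvalue is always 0. The next one, lambda_2 = 0.2679, measures how hard the graph is to disconnect: larger values mean better connectivity.

0.2679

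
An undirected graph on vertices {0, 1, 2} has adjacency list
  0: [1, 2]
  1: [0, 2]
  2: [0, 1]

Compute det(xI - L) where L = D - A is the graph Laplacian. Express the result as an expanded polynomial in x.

x^3 - 6x^2 + 9x

Each diagonal entry of L is the vertex degree and each off-diagonal entry is -1 where an edge is present, 0 otherwise; in the order [0, 1, 2] the diagonal is [2, 2, 2]. The eigenvalues of L are [0, 3, 3]; the characteristic polynomial is the product of (x - lambda_i), which multiplies out to x^3 - 6x^2 + 9x. The coefficient of x^2 equals -trace(L) = -6, matching the sum of degrees. The eigenvalues sum to 6, which equals trace(L) = 2|E|. There is one zero in the spectrum, matching the 1 component.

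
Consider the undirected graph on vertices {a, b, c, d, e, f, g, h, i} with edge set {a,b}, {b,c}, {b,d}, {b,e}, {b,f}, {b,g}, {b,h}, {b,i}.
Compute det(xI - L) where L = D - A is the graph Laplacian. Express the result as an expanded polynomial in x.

Reading degrees in the order [a, b, c, d, e, f, g, h, i] gives [1, 8, 1, 1, 1, 1, 1, 1, 1]; set D = diag(1, 8, 1, 1, 1, 1, 1, 1, 1) and form L = D - A. L has integer entries, so p(x) = det(xI - L) has integer coefficients. Expanding the determinant yields x^9 - 16x^8 + 84x^7 - 224x^6 + 350x^5 - 336x^4 + 196x^3 - 64x^2 + 9x. The constant term is 0 because L is singular (the all-ones vector lies in its kernel). The eigenvalues sum to 16, which equals trace(L) = 2|E|.

x^9 - 16x^8 + 84x^7 - 224x^6 + 350x^5 - 336x^4 + 196x^3 - 64x^2 + 9x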